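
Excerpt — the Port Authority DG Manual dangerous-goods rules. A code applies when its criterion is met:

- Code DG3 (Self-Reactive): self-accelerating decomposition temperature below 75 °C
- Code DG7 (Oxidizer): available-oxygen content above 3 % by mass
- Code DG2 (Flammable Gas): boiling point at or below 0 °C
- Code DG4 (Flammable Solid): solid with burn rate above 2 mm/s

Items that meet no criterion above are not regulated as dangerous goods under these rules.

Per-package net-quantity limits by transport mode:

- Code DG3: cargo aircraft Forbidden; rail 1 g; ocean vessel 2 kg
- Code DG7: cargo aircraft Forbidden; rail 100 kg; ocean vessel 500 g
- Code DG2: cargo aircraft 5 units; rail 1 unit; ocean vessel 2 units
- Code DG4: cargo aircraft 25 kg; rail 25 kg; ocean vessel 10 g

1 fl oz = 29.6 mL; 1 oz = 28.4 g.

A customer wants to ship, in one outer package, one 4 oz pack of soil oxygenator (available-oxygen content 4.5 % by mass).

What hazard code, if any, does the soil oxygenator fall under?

With available-oxygen content 4.5 % by mass (> 3 % by mass), the soil oxygenator falls in Code DG7.

Code DG7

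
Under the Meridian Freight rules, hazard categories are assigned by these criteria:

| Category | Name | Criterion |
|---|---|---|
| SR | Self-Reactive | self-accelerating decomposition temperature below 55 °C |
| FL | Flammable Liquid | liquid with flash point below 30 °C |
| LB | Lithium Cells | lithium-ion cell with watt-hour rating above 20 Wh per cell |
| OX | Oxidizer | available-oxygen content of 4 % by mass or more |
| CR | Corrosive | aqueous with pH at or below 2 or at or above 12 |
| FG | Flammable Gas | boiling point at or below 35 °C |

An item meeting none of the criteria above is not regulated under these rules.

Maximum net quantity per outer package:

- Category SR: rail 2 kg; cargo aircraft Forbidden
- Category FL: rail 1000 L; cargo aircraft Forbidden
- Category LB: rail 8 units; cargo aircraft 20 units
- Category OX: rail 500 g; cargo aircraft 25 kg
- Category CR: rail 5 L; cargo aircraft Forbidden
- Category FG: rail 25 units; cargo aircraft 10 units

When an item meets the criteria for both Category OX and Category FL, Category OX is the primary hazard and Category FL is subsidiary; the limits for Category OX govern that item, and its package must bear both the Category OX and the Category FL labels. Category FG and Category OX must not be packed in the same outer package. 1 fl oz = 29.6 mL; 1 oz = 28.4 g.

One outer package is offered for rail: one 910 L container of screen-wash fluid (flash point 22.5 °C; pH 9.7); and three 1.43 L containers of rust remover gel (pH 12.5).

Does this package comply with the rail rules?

The screen-wash fluid has flash point 22.5 °C, which is < 30 °C, so it is Category FL (Flammable Liquid).
The rust remover gel has pH 12.5, which is ≥ 12, so it is Category CR (Corrosive).
Category CR quantity: three 1.43 L containers = 4.29 L.
4.29 L ≤ 5 L (rail limit, Category CR) — within limit.
Category FL quantity: 910 L.
910 L ≤ 1000 L (rail limit, Category FL) — within limit.
The segregation rule (Category FG with Category OX) does not apply to Category CR with Category FL.
Every hazard category is within its rail limit and no segregation rule is violated.

Yes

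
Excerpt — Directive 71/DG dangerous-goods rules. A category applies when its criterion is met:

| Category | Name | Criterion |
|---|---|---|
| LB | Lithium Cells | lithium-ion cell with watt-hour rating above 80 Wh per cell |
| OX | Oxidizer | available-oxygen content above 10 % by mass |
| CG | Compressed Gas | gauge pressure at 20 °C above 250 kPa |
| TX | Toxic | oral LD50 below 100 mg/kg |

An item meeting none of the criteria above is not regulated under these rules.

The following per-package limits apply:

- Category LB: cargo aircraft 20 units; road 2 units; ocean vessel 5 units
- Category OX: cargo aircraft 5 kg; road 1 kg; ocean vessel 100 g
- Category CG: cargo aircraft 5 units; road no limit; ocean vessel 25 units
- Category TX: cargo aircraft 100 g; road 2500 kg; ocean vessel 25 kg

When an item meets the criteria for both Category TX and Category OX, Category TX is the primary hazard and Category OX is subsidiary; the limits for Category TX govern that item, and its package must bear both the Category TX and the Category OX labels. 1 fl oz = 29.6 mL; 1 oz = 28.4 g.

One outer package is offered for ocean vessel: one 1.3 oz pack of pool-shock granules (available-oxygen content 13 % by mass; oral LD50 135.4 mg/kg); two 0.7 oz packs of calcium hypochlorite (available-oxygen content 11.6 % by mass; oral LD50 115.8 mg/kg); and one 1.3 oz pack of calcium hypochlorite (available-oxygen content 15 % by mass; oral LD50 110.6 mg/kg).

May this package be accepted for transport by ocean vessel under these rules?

No

Available-oxygen content 13 % by mass meets the Category OX criterion (Oxidizer), so the pool-shock granules are Category OX.
The calcium hypochlorite has available-oxygen content 11.6 % by mass, which is > 10 % by mass, so it is Category OX (Oxidizer).
Calcium hypochlorite: available-oxygen content 15 % by mass > 10 % by mass → Category OX (Oxidizer).
Category OX net quantity: (one 1.3 oz pack = 36.92 g) + (two 0.7 oz packs = 39.76 g) + (one 1.3 oz pack = 36.92 g) = 113.6 g.
That exceeds the Category OX ocean vessel limit of 100 g.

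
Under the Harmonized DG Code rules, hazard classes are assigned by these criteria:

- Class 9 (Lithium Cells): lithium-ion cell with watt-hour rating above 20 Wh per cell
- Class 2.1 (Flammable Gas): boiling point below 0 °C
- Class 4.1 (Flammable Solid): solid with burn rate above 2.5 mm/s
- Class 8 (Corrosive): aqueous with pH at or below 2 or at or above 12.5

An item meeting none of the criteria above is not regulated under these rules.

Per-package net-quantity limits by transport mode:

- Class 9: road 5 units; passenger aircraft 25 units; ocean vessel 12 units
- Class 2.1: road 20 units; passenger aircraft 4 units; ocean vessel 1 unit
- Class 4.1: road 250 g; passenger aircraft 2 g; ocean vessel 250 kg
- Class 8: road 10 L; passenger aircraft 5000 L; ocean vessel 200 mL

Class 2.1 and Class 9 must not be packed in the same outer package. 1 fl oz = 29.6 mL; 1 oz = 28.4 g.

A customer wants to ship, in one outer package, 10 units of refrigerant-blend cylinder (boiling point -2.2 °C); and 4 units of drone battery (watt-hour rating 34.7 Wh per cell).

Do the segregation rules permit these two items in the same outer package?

With boiling point -2.2 °C (< 0 °C), the refrigerant-blend cylinder falls in Class 2.1.
With watt-hour rating 34.7 Wh per cell (> 20 Wh per cell), the drone battery falls in Class 9.
Class 2.1 and Class 9 may not share an outer package.

No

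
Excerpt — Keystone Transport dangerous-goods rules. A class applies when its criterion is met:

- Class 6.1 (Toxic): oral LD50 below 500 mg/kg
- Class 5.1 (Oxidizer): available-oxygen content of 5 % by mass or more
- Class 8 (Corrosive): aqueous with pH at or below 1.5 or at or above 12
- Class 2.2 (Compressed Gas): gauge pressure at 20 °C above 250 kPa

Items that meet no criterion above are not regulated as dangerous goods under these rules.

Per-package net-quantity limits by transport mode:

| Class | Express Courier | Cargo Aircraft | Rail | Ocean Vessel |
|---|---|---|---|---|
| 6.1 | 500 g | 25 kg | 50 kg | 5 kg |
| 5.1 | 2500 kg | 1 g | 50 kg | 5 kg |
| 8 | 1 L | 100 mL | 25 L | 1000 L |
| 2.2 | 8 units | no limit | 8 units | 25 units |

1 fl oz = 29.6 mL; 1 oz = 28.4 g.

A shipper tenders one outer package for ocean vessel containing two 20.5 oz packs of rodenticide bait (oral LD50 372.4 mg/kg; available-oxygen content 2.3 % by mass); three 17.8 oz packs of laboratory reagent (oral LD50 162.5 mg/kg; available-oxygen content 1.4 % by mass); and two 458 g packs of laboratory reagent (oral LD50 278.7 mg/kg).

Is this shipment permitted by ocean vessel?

Oral LD50 372.4 mg/kg meets the Class 6.1 criterion (Toxic), so the rodenticide bait is Class 6.1.
Laboratory reagent: oral LD50 162.5 mg/kg < 500 mg/kg → Class 6.1 (Toxic).
With oral LD50 278.7 mg/kg (< 500 mg/kg), the laboratory reagent falls in Class 6.1.
Total Class 6.1: (two 20.5 oz packs = 1164.4 g) + (three 17.8 oz packs = 1516.56 g) + (two 458 g packs = 916 g) = 3596.96 g.
3596.96 g ≤ 5 kg (ocean vessel limit, Class 6.1) — within limit.

Yes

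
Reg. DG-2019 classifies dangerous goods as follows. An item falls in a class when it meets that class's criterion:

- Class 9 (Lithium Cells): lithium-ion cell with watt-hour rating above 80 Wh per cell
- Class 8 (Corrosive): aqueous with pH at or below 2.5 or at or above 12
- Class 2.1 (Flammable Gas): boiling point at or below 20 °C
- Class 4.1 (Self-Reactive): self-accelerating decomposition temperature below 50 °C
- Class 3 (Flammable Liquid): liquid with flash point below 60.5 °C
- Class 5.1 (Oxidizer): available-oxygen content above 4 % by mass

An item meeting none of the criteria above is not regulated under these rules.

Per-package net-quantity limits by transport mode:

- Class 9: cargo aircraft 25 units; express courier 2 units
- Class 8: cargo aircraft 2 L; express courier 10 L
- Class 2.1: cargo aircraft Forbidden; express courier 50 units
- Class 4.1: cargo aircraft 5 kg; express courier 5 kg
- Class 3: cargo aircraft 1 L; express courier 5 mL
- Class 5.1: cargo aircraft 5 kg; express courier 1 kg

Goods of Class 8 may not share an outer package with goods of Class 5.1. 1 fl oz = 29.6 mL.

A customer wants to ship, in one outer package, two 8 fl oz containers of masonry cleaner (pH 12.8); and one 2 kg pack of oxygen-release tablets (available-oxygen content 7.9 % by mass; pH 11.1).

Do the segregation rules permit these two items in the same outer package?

With pH 12.8 (≥ 12), the masonry cleaner falls in Class 8.
The oxygen-release tablets have available-oxygen content 7.9 % by mass, which is > 4 % by mass, so they are Class 5.1 (Oxidizer).
Class 8 and Class 5.1 may not share an outer package.

No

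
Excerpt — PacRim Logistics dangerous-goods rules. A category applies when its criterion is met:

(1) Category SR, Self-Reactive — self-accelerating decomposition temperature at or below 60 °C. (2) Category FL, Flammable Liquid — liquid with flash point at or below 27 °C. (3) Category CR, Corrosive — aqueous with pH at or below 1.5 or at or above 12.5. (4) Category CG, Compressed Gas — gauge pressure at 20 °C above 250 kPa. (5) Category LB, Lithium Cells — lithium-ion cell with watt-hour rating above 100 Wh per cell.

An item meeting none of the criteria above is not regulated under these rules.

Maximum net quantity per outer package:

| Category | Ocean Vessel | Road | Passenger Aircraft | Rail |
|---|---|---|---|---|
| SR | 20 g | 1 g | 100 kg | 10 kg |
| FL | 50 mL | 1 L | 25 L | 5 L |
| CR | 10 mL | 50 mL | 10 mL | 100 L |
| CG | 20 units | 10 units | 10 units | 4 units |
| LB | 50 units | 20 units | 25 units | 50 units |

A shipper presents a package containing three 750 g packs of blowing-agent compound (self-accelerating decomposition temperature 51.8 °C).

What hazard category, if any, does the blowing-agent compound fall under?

With self-accelerating decomposition temperature 51.8 °C (≤ 60 °C), the blowing-agent compound falls in Category SR.

Category SR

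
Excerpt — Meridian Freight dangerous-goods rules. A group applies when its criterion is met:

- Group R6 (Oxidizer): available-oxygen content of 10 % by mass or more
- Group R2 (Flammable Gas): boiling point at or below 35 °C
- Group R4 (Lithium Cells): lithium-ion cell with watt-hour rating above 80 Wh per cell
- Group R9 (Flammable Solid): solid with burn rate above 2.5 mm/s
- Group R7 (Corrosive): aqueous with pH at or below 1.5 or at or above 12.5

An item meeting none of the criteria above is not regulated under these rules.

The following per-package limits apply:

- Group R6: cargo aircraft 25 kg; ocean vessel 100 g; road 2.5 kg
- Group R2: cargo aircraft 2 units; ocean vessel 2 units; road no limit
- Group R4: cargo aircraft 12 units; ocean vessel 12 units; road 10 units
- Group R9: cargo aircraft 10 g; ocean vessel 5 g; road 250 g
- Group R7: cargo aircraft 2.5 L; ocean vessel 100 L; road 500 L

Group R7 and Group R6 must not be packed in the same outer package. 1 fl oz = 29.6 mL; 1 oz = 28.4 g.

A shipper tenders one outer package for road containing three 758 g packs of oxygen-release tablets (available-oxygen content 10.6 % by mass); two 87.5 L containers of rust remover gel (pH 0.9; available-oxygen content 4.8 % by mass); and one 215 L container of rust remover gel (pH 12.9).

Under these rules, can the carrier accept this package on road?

The oxygen-release tablets have available-oxygen content 10.6 % by mass, which is ≥ 10 % by mass, so they are Group R6 (Oxidizer).
Rust remover gel: pH 0.9 ≤ 1.5 → Group R7 (Corrosive).
pH 12.9 meets the Group R7 criterion (Corrosive), so the rust remover gel is Group R7.
Total Group R7: (two 87.5 L containers = 175 L) + 215 L = 390 L.
390 L is within the road limit of 500 L for Group R7.
Group R6 quantity: three 758 g packs = 2.274 kg.
2.274 kg ≤ 2.5 kg (road limit, Group R6) — within limit.
Group R7 and Group R6 may not share an outer package.

No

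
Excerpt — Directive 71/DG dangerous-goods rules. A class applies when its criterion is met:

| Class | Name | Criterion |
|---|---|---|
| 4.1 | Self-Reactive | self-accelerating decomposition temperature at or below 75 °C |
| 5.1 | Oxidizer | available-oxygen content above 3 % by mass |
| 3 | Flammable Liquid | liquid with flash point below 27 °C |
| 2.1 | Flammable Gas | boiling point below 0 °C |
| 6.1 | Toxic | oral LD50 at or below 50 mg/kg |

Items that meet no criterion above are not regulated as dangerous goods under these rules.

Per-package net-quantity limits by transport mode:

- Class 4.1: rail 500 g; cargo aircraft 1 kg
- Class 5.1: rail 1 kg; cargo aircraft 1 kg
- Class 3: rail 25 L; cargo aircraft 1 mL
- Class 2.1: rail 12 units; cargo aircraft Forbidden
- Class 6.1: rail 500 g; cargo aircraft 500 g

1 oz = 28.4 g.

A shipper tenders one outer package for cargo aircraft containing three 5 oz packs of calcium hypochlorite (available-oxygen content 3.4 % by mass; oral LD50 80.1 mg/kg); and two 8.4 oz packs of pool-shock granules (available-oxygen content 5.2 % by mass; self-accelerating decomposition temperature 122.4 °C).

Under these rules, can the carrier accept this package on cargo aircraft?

With available-oxygen content 3.4 % by mass (> 3 % by mass), the calcium hypochlorite falls in Class 5.1.
The pool-shock granules have available-oxygen content 5.2 % by mass, which is > 3 % by mass, so they are Class 5.1 (Oxidizer).
Class 5.1 net quantity: (three 5 oz packs = 426 g) + (two 8.4 oz packs = 477.12 g) = 903.12 g.
903.12 g ≤ 1 kg (cargo aircraft limit, Class 5.1) — within limit.

Yes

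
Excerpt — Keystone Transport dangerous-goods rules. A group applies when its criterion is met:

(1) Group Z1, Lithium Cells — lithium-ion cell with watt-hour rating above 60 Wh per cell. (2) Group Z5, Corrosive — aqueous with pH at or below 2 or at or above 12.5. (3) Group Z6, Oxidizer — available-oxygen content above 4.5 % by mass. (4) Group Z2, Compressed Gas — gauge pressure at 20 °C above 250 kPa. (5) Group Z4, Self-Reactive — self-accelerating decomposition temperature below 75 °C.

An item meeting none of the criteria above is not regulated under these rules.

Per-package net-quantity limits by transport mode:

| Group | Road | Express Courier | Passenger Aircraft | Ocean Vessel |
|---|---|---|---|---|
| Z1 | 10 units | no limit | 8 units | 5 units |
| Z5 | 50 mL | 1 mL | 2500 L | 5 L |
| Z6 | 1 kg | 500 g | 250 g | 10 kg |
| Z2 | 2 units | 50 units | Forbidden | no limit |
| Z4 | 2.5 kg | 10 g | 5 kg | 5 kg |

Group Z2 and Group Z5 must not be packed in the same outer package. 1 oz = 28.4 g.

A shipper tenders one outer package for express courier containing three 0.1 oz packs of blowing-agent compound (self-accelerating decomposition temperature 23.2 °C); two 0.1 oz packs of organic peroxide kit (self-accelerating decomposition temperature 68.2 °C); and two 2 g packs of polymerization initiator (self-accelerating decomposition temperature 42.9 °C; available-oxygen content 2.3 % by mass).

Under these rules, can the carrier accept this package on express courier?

No

The blowing-agent compound has self-accelerating decomposition temperature 23.2 °C, which is < 75 °C, so it is Group Z4 (Self-Reactive).
Self-accelerating decomposition temperature 68.2 °C meets the Group Z4 criterion (Self-Reactive), so the organic peroxide kit is Group Z4.
With self-accelerating decomposition temperature 42.9 °C (< 75 °C), the polymerization initiator falls in Group Z4.
Group Z4 net quantity: (three 0.1 oz packs = 8.52 g) + (two 0.1 oz packs = 5.68 g) + (two 2 g packs = 4 g) = 18.2 g.
18.2 g > 10 g (express courier limit, Group Z4) — over the limit.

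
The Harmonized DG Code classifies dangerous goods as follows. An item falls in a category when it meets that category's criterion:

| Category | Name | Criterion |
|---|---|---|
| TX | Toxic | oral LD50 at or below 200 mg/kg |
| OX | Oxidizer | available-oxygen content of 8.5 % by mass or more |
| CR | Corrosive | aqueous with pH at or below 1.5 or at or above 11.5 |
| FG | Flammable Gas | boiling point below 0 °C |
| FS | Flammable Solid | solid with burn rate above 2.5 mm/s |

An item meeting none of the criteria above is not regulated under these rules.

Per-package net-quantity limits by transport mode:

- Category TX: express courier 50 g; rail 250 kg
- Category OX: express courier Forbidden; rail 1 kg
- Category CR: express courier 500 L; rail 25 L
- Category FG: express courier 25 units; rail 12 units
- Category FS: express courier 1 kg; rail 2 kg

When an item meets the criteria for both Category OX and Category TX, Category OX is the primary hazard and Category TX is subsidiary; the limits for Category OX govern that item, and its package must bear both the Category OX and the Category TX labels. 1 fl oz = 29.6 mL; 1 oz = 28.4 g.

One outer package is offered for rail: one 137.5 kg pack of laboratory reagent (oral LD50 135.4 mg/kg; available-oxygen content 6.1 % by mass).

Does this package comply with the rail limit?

Yes

Oral LD50 135.4 mg/kg meets the Category TX criterion (Toxic), so the laboratory reagent is Category TX.
Category TX quantity: 137.5 kg.
That is within the Category TX rail limit of 250 kg.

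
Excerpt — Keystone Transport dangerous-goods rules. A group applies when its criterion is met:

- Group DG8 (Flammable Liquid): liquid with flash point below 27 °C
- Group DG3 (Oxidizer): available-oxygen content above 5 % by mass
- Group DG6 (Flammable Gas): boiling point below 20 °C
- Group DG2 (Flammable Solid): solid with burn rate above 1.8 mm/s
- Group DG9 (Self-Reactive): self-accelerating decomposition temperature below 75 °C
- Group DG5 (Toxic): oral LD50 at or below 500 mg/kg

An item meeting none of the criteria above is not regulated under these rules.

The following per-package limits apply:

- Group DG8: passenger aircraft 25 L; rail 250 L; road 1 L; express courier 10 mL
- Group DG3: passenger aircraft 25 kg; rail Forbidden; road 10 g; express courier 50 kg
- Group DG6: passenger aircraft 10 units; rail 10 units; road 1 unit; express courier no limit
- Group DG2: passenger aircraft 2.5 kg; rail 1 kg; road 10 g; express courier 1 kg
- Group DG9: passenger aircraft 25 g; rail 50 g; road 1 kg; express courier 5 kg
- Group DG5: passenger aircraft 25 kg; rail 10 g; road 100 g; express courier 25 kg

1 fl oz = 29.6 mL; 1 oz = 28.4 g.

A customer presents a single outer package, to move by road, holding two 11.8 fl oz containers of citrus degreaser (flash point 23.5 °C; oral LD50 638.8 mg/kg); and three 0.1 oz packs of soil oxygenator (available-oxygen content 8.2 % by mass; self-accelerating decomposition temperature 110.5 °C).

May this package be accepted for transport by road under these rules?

Flash point 23.5 °C meets the Group DG8 criterion (Flammable Liquid), so the citrus degreaser is Group DG8.
Soil oxygenator: available-oxygen content 8.2 % by mass > 5 % by mass → Group DG3 (Oxidizer).
Group DG3 quantity: three 0.1 oz packs = 8.52 g.
That is within the Group DG3 road limit of 10 g.
Group DG8 quantity: two 11.8 fl oz containers = 698.56 mL.
698.56 mL ≤ 1 L (road limit, Group DG8) — within limit.
Every hazard group is within its road limit and no segregation rule is violated.

Yes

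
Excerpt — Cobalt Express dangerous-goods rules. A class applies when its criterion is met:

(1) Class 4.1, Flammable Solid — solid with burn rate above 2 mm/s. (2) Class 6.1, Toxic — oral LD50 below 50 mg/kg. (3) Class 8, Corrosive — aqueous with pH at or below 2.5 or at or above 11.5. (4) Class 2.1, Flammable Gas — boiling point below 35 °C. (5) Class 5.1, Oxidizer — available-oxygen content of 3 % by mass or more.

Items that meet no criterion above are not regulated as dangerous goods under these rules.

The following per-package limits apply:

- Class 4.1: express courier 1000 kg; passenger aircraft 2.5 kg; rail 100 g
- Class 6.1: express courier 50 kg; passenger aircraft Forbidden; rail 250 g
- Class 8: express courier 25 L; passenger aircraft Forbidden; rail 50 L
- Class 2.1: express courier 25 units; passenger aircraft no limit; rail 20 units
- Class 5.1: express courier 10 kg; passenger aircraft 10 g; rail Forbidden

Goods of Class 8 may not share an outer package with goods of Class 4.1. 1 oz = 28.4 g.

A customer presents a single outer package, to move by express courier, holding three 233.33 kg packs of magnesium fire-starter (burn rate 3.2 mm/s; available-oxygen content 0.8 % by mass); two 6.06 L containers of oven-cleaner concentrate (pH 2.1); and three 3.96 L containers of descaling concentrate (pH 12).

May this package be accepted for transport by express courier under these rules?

With burn rate 3.2 mm/s (> 2 mm/s), the magnesium fire-starter falls in Class 4.1.
Oven-cleaner concentrate: pH 2.1 ≤ 2.5 → Class 8 (Corrosive).
Descaling concentrate: pH 12 ≥ 11.5 → Class 8 (Corrosive).
Total Class 8: (two 6.06 L containers = 12.12 L) + (three 3.96 L containers = 11.88 L) = 24 L.
24 L is within the express courier limit of 25 L for Class 8.
Class 4.1 quantity: three 233.33 kg packs = 699.99 kg.
699.99 kg ≤ 1000 kg (express courier limit, Class 4.1) — within limit.
Class 8 and Class 4.1 may not share an outer package.

No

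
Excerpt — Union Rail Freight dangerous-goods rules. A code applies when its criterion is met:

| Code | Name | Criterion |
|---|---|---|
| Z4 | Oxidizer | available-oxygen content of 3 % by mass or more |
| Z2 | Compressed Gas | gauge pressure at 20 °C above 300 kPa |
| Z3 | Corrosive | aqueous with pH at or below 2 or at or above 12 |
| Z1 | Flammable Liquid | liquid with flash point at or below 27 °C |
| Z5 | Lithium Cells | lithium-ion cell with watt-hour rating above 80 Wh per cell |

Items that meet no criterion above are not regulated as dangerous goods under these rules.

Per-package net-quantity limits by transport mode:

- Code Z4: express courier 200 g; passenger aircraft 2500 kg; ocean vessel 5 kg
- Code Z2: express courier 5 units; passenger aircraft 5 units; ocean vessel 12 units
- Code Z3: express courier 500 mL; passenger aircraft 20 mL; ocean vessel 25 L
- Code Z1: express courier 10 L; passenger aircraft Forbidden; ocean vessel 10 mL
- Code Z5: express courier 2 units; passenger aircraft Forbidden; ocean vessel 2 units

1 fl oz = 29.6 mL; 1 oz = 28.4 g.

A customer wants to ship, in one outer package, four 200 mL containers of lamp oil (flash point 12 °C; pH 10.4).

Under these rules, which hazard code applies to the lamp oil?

Lamp oil: flash point 12 °C ≤ 27 °C → Code Z1 (Flammable Liquid).

Code Z1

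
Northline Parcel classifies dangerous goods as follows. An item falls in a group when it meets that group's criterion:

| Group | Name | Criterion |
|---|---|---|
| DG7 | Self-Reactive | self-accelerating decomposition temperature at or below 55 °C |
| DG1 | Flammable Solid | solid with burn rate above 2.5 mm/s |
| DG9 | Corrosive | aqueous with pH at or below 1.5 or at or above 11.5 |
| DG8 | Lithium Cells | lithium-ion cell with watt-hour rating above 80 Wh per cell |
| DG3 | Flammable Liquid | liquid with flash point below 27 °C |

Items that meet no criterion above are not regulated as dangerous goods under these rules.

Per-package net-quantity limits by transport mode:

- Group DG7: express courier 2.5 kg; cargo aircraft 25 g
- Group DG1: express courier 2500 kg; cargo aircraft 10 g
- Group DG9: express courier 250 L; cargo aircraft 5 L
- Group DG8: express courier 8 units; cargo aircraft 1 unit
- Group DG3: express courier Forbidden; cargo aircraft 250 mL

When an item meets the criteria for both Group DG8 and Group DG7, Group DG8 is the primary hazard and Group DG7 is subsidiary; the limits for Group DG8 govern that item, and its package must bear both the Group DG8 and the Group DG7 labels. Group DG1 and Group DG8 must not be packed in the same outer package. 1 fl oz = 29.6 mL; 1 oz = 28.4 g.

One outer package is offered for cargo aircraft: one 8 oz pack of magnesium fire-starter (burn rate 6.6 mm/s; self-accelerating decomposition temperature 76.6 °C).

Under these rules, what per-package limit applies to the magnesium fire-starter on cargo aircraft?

10 g

Magnesium fire-starter: burn rate 6.6 mm/s > 2.5 mm/s → Group DG1 (Flammable Solid).
The cargo aircraft limit for Group DG1 is 10 g.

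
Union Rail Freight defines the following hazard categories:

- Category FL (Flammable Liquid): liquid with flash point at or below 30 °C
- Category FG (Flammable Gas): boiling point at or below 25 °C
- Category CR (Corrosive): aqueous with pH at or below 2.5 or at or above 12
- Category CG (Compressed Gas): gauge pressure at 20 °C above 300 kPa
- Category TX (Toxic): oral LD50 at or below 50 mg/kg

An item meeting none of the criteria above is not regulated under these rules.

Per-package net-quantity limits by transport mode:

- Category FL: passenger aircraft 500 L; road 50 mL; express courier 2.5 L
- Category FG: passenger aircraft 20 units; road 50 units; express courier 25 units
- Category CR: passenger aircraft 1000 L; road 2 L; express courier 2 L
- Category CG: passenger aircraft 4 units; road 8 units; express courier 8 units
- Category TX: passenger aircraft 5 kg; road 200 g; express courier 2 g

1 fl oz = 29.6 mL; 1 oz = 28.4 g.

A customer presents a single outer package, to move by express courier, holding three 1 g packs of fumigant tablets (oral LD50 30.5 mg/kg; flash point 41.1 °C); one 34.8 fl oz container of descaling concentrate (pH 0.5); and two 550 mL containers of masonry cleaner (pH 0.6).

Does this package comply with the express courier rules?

Fumigant tablets: oral LD50 30.5 mg/kg ≤ 50 mg/kg → Category TX (Toxic).
The descaling concentrate has pH 0.5, which is ≤ 2.5, so it is Category CR (Corrosive).
Masonry cleaner: pH 0.6 ≤ 2.5 → Category CR (Corrosive).
Total Category CR: (one 34.8 fl oz container = 1030.08 mL) + (two 550 mL containers = 1.1 L) = 2130.08 mL.
2130.08 mL > 2 L (express courier limit, Category CR) — over the limit.
Category TX quantity: three 1 g packs = 3 g.
That exceeds the Category TX express courier limit of 2 g.

No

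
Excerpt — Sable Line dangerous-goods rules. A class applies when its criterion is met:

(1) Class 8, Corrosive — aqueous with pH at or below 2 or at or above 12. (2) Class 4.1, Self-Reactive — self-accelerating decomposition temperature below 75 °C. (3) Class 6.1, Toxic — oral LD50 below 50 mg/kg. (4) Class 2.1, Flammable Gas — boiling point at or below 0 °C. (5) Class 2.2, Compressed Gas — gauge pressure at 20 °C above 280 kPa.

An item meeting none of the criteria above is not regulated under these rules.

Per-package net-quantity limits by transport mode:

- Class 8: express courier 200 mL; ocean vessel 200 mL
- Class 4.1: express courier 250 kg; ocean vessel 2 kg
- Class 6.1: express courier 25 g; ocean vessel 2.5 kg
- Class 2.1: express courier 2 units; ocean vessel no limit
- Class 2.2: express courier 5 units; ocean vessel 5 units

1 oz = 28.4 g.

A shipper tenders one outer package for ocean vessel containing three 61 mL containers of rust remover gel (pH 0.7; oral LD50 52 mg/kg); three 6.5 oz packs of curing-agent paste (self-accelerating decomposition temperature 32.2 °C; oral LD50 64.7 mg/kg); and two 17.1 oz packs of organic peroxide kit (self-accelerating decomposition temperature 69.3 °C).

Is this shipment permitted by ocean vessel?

Yes

Rust remover gel: pH 0.7 ≤ 2 → Class 8 (Corrosive).
With self-accelerating decomposition temperature 32.2 °C (< 75 °C), the curing-agent paste falls in Class 4.1.
With self-accelerating decomposition temperature 69.3 °C (< 75 °C), the organic peroxide kit falls in Class 4.1.
Total Class 4.1: (three 6.5 oz packs = 553.8 g) + (two 17.1 oz packs = 971.28 g) = 1525.08 g.
That is within the Class 4.1 ocean vessel limit of 2 kg.
Class 8 quantity: three 61 mL containers = 183 mL.
183 mL is within the ocean vessel limit of 200 mL for Class 8.
Every hazard class is within its ocean vessel limit and no segregation rule is violated.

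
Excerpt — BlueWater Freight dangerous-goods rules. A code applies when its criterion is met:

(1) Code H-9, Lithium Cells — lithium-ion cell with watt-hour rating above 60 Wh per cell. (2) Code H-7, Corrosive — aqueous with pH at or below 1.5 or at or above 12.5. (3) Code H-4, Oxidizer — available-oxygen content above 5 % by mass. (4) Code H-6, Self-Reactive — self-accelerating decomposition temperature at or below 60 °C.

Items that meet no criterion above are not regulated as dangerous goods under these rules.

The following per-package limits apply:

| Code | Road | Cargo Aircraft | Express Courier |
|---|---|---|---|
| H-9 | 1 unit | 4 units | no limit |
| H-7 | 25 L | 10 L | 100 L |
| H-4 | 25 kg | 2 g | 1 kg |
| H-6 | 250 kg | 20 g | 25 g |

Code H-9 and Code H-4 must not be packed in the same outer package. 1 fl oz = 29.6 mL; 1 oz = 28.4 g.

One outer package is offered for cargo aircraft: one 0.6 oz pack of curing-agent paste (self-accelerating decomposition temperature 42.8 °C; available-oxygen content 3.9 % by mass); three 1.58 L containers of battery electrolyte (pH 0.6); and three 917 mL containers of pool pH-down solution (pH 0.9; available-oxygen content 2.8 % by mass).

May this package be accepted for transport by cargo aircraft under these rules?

Self-accelerating decomposition temperature 42.8 °C meets the Code H-6 criterion (Self-Reactive), so the curing-agent paste is Code H-6.
Battery electrolyte: pH 0.6 ≤ 1.5 → Code H-7 (Corrosive).
With pH 0.9 (≤ 1.5), the pool pH-down solution falls in Code H-7.
Code H-6 quantity: one 0.6 oz pack = 17.04 g.
17.04 g ≤ 20 g (cargo aircraft limit, Code H-6) — within limit.
Code H-7 net quantity: (three 1.58 L containers = 4.74 L) + (three 917 mL containers = 2.751 L) = 7.491 L.
7.491 L is within the cargo aircraft limit of 10 L for Code H-7.
The segregation rule (Code H-9 with Code H-4) does not apply to Code H-6 with Code H-7.
Every hazard code is within its cargo aircraft limit and no segregation rule is violated.

Yes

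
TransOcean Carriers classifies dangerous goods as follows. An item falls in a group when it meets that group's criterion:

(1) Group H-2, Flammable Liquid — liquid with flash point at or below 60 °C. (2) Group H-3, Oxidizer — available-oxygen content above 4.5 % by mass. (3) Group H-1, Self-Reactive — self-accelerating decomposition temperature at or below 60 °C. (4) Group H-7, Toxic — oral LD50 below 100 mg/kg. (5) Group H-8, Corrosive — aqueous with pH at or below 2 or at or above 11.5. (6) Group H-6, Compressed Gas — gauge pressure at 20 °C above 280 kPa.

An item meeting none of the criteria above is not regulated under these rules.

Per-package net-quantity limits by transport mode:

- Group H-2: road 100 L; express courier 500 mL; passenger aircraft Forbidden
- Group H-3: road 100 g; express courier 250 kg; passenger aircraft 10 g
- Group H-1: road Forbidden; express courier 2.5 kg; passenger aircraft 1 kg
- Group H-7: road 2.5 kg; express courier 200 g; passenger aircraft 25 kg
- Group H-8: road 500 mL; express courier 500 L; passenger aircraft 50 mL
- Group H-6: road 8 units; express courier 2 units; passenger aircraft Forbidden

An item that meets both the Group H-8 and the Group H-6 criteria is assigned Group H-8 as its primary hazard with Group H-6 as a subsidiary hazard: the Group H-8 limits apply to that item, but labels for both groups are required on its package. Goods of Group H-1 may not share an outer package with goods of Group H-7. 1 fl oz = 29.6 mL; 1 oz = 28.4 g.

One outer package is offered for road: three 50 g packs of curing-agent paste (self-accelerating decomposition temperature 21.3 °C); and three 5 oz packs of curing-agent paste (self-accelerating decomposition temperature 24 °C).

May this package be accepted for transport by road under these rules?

No

The curing-agent paste has self-accelerating decomposition temperature 21.3 °C, which is ≤ 60 °C, so it is Group H-1 (Self-Reactive).
The curing-agent paste has self-accelerating decomposition temperature 24 °C, which is ≤ 60 °C, so it is Group H-1 (Self-Reactive).
Total Group H-1: (three 50 g packs = 150 g) + (three 5 oz packs = 426 g) = 576 g.
By road, Group H-1 is Forbidden regardless of quantity.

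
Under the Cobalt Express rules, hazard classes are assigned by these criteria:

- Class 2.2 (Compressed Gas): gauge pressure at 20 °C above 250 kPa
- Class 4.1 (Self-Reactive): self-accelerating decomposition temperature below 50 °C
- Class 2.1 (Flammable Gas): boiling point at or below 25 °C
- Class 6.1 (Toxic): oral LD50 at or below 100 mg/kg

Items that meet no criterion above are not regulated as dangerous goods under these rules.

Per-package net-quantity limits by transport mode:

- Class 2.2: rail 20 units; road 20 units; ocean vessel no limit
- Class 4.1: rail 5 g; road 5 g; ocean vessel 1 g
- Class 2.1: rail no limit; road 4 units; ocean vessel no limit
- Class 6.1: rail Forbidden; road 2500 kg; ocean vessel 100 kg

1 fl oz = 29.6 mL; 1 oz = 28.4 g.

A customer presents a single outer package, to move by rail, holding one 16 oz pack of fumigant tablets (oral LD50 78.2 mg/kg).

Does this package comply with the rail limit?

No

Oral LD50 78.2 mg/kg meets the Class 6.1 criterion (Toxic), so the fumigant tablets are Class 6.1.
Class 6.1 quantity: one 16 oz pack = 454.4 g.
Class 6.1 is Forbidden by rail.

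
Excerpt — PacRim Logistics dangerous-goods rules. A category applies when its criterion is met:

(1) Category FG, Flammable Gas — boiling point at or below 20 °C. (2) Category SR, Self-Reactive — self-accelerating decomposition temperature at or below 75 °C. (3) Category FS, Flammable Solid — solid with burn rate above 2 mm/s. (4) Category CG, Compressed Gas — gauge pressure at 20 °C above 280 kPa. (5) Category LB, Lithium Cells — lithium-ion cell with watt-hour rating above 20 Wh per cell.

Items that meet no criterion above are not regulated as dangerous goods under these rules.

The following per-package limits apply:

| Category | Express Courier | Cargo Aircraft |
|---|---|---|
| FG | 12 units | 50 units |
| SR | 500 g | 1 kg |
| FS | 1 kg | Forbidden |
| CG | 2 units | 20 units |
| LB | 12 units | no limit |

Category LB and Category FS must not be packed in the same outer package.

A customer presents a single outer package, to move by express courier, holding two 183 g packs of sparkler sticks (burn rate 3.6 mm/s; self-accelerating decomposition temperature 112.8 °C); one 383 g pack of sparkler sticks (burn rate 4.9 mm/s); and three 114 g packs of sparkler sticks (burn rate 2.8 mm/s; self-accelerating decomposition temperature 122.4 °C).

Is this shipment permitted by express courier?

No

The sparkler sticks have burn rate 3.6 mm/s, which is > 2 mm/s, so they are Category FS (Flammable Solid).
The sparkler sticks have burn rate 4.9 mm/s, which is > 2 mm/s, so they are Category FS (Flammable Solid).
The sparkler sticks have burn rate 2.8 mm/s, which is > 2 mm/s, so they are Category FS (Flammable Solid).
Category FS net quantity: (two 183 g packs = 366 g) + 383 g + (three 114 g packs = 342 g) = 1.091 kg.
That exceeds the Category FS express courier limit of 1 kg.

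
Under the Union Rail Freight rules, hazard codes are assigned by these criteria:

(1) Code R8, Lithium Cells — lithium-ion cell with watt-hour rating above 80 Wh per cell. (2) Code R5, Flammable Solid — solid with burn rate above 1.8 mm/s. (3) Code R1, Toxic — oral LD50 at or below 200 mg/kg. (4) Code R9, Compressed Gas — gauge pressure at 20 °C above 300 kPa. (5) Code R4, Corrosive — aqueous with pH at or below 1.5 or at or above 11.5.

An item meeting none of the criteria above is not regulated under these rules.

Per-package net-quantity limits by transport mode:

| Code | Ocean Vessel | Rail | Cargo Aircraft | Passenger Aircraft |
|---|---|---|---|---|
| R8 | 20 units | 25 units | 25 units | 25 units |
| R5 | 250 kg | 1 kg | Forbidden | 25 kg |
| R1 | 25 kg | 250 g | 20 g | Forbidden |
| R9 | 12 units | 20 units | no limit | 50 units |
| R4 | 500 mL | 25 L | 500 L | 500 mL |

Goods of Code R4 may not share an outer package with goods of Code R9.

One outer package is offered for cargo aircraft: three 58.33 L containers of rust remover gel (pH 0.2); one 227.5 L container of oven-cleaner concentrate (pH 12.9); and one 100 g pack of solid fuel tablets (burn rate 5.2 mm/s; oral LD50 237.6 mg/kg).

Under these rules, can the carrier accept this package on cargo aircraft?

pH 0.2 meets the Code R4 criterion (Corrosive), so the rust remover gel is Code R4.
Oven-cleaner concentrate: pH 12.9 ≥ 11.5 → Code R4 (Corrosive).
Solid fuel tablets: burn rate 5.2 mm/s > 1.8 mm/s → Code R5 (Flammable Solid).
Code R4 net quantity: (three 58.33 L containers = 174.99 L) + 227.5 L = 402.49 L.
That is within the Code R4 cargo aircraft limit of 500 L.
Code R5 quantity: 100 g.
By cargo aircraft, Code R5 is Forbidden regardless of quantity.
The segregation rule (Code R4 with Code R9) does not apply to Code R4 with Code R5.

No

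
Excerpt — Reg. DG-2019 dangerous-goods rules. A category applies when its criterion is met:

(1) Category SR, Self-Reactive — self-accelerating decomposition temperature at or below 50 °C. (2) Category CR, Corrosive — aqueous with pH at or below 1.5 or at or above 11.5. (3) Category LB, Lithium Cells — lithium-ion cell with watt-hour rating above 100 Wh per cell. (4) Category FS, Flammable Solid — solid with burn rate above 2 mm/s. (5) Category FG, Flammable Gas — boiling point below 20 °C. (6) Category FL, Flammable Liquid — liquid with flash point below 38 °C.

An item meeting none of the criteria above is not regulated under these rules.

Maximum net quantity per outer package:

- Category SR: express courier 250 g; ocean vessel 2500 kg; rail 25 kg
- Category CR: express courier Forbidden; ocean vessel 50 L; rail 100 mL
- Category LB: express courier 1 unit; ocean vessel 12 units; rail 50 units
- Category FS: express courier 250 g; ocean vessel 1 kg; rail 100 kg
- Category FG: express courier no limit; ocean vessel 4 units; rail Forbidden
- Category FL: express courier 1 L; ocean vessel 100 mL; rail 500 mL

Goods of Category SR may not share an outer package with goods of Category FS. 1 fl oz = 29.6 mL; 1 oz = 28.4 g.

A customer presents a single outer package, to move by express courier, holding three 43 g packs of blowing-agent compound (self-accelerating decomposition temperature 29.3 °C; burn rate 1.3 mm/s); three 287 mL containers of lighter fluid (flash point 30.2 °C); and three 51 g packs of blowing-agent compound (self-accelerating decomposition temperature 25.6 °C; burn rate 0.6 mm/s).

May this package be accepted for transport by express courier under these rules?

No

Self-accelerating decomposition temperature 29.3 °C meets the Category SR criterion (Self-Reactive), so the blowing-agent compound is Category SR.
The lighter fluid has flash point 30.2 °C, which is < 38 °C, so it is Category FL (Flammable Liquid).
With self-accelerating decomposition temperature 25.6 °C (≤ 50 °C), the blowing-agent compound falls in Category SR.
Category SR net quantity: (three 43 g packs = 129 g) + (three 51 g packs = 153 g) = 282 g.
282 g exceeds the express courier limit of 250 g for Category SR.
Category FL quantity: three 287 mL containers = 861 mL.
861 mL is within the express courier limit of 1 L for Category FL.
The segregation rule (Category SR with Category FS) does not apply to Category SR with Category FL.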